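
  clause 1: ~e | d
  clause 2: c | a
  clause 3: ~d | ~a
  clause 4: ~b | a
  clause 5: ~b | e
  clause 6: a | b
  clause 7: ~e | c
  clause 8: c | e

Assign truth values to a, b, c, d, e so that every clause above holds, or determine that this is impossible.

Suppose e = 0.
From the singleton clause (~b), b = 0.
From the singleton clause (a), a = 1.
From the singleton clause (~d), d = 0.
From the singleton clause (c), c = 1.
Every clause now holds.

a ↦ 1,  b ↦ 0,  c ↦ 1,  d ↦ 0,  e ↦ 0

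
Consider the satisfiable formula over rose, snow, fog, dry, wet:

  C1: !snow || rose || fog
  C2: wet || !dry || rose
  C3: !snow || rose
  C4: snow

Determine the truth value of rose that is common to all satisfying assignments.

True

Suppose rose = false.
Unit clause (!snow) forces snow = false.
Now (snow) is unsatisfied and unit — conflict.
So every satisfying assignment has rose = True.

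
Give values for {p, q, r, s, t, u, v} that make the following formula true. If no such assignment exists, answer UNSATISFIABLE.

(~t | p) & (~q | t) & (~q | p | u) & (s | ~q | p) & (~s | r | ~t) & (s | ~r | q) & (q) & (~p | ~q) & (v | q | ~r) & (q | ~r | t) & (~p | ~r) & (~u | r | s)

UNSATISFIABLE

The clause (q) is unit, so q = 1.
The clause (t) is unit, so t = 1.
The clause (p) is unit, so p = 1.
But (~p) is also a unit clause — contradiction.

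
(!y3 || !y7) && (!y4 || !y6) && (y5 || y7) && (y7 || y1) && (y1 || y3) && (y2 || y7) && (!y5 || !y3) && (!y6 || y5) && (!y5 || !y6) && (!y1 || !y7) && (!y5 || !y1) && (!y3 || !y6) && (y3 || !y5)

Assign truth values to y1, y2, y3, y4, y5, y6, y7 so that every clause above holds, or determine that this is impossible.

UNSATISFIABLE

Suppose y3 = false.
The clause (y1) is unit, so y1 = true.
The clause (!y7) is unit, so y7 = false.
The clause (y5) is unit, so y5 = true.
That conflicts with the unit clause (!y5).
That branch fails; take y3 = true instead.
The clause (!y7) is unit, so y7 = false.
The clause (y5) is unit, so y5 = true.
That conflicts with the unit clause (!y5).
Either choice for y3 ends in contradiction.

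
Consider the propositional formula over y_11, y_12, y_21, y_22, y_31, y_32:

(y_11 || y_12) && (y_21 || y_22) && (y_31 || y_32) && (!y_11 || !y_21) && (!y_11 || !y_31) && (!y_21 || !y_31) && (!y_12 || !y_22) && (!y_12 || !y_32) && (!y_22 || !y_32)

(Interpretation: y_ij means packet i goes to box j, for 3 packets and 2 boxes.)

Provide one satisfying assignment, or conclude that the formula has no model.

UNSATISFIABLE

Suppose y_11 = true.
The clause (!y_21) is unit, so y_21 = false.
The clause (y_22) is unit, so y_22 = true.
The clause (!y_31) is unit, so y_31 = false.
The clause (y_32) is unit, so y_32 = true.
But (!y_32) is also a unit clause — contradiction.
Undo y_11 and try y_11 = false.
The clause (y_12) is unit, so y_12 = true.
The clause (!y_22) is unit, so y_22 = false.
The clause (y_21) is unit, so y_21 = true.
The clause (!y_31) is unit, so y_31 = false.
The clause (y_32) is unit, so y_32 = true.
But (!y_32) is also a unit clause — contradiction.
Neither y_11 = true nor y_11 = false works.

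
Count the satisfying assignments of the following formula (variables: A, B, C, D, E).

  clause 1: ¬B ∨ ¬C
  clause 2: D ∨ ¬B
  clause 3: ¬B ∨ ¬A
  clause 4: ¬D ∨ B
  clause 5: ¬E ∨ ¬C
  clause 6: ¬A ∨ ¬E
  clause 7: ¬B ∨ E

6

There are 2^5 = 32 truth assignments over (A, B, C, D, E).
Split on C. With C = True, the clauses containing C are satisfied and ¬C drops from the rest; 2 of the 2^4 = 16 assignments to the other variables satisfy what remains.
With C = False, by the same count on the reduced clause set, 4 assignments work.
(One model: A=F, B=F, C=F, D=F, E=F.)
Total: 2 + 4 = 6.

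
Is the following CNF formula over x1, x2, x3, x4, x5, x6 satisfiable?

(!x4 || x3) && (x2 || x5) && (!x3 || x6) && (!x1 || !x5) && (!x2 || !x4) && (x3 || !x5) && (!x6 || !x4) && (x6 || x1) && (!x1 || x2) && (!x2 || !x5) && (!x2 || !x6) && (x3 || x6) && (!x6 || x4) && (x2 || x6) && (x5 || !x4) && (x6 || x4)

Suppose x4 = false.
From the singleton clause (!x6), x6 = false.
That conflicts with the unit clause (x6).
Undo x4 and try x4 = true.
From the singleton clause (x3), x3 = true.
From the singleton clause (x6), x6 = true.
That conflicts with the unit clause (!x6).
Both values of x4 lead to a conflict.
No assignment satisfies every clause.

Unsatisfiable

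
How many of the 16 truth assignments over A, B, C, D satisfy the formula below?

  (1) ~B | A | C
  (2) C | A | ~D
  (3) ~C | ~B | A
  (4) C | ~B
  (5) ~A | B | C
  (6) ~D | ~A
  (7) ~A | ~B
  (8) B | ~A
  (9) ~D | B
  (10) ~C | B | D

1

There are 2^4 = 16 truth assignments over (A, B, C, D).
Split on B. With B = 1, the clauses containing B are satisfied and ~B drops from the rest; 0 of the 2^3 = 8 assignments to the other variables satisfy what remains.
With B = 0, by the same count on the reduced clause set, 1 assignment works.
Total: 0 + 1 = 1.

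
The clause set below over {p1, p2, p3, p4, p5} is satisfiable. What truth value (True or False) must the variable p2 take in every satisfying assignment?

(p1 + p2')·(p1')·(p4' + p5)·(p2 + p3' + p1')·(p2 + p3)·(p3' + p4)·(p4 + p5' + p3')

Suppose p2 = 1.
(p1) alone gives p1 = 1.
That conflicts with the unit clause (p1').
So every satisfying assignment has p2 = False.

False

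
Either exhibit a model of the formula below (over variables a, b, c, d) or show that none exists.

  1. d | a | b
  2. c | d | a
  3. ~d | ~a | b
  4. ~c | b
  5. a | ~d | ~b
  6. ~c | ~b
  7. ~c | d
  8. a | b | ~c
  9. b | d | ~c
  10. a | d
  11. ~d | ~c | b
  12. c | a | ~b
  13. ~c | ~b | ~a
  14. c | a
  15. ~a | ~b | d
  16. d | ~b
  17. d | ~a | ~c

Suppose c = 0.
From the singleton clause (a), a = 1.
Suppose d = 0.
From the singleton clause (~b), b = 0.
Every clause now holds.

a ↦ 1, b ↦ 0, c ↦ 0, d ↦ 0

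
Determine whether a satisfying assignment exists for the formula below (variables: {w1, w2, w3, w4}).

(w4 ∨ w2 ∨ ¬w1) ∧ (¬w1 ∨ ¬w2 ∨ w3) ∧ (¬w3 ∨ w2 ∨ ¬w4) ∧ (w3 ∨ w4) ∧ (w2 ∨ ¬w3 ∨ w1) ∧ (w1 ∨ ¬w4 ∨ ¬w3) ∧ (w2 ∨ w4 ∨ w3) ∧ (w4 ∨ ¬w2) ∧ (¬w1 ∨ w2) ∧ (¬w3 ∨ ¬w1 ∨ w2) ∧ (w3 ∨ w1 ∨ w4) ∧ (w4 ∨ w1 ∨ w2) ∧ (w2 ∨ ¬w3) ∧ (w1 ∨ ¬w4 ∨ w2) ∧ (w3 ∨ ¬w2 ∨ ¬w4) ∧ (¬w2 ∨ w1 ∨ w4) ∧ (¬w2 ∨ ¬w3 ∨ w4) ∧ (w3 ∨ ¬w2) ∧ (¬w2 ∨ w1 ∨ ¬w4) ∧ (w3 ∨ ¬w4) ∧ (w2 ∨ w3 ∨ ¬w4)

Try w3 = True.
From the singleton clause (w2), w2 = True.
From the singleton clause (w4), w4 = True.
From the singleton clause (w1), w1 = True.
Every clause now holds.
A satisfying assignment: w1: True,  w2: True,  w3: True,  w4: True.

Yes, satisfiable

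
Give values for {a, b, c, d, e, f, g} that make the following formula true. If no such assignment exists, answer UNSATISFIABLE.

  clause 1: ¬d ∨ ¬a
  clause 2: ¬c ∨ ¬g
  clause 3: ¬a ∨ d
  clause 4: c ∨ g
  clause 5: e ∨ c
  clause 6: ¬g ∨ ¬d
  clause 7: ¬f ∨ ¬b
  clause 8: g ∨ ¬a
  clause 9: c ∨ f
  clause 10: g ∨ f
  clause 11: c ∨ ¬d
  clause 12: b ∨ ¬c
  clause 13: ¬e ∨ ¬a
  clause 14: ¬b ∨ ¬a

a: False,  b: False,  c: False,  d: False,  e: True,  f: True,  g: True

Case d = False:
(¬a) alone gives a = False.
Case c = False:
(g) alone gives g = True.
(e) alone gives e = True.
(f) alone gives f = True.
(¬b) alone gives b = False.
All clauses are satisfied.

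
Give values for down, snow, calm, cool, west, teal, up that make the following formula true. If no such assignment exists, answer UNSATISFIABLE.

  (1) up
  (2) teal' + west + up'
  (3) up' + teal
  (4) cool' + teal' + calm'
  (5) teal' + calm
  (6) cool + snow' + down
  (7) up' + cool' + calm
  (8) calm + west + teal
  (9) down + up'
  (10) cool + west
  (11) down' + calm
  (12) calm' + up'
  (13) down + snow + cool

The clause (up) is unit, so up = 1.
The clause (teal) is unit, so teal = 1.
The clause (west) is unit, so west = 1.
The clause (calm) is unit, so calm = 1.
Now (calm') is unsatisfied and unit — conflict.

UNSATISFIABLE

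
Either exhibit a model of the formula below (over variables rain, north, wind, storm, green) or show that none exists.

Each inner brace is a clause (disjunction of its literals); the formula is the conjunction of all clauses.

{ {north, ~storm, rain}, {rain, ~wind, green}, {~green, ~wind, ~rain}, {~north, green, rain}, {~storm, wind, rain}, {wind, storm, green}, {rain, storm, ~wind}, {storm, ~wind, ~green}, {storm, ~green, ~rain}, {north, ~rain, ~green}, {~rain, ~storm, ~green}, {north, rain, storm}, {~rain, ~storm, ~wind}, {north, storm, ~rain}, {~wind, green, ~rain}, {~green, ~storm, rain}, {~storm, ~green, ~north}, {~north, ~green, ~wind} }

Case north = 1:
Case green = 0:
Unit clause (rain) forces rain = 1.
Unit clause (~wind) forces wind = 0.
Unit clause (storm) forces storm = 1.
Every clause now holds.

rain: 1,  north: 1,  wind: 0,  storm: 1,  green: 0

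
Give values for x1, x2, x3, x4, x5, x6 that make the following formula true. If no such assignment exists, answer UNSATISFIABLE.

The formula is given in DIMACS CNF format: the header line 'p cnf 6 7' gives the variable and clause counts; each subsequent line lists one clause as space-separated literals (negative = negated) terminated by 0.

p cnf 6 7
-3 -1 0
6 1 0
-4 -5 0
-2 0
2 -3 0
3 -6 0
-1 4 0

The clause (¬x2) is unit, so x2 = False.
The clause (¬x3) is unit, so x3 = False.
The clause (¬x6) is unit, so x6 = False.
The clause (x1) is unit, so x1 = True.
The clause (x4) is unit, so x4 = True.
The clause (¬x5) is unit, so x5 = False.
This assignment satisfies each clause.

x1=True; x2=False; x3=False; x4=True; x5=False; x6=False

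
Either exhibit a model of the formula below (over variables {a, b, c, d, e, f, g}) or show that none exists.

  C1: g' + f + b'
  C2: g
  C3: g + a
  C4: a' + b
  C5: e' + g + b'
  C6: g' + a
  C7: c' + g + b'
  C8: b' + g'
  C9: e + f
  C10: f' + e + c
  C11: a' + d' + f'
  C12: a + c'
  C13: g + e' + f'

UNSATISFIABLE

From the singleton clause (g), g = 1.
From the singleton clause (a), a = 1.
From the singleton clause (b), b = 1.
But (b') is also a unit clause — contradiction.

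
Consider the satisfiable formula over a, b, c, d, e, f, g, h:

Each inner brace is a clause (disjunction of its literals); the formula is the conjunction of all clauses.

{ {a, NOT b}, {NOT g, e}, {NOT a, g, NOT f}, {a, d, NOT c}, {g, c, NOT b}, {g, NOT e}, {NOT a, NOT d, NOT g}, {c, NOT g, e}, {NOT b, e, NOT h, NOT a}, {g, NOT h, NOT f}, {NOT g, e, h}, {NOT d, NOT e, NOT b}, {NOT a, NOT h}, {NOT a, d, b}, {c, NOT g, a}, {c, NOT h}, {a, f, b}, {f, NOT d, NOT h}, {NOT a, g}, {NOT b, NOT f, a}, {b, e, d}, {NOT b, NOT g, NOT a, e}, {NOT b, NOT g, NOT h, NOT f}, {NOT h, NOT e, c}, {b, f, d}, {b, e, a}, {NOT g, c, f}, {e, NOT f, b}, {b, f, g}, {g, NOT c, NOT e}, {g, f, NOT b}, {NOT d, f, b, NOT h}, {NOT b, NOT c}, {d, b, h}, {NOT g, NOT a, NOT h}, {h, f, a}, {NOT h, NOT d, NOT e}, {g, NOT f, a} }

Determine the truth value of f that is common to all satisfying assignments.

True

Suppose f = false.
Branch on a: set a = true.
(NOT h) alone gives h = false.
(g) alone gives g = true.
(e) alone gives e = true.
(NOT d) alone gives d = false.
(b) alone gives b = true.
(c) alone gives c = true.
Now (NOT c) is unsatisfied and unit — conflict.
Backtrack on a: now try a = false.
(NOT b) alone gives b = false.
Now (b) is unsatisfied and unit — conflict.
Neither a = true nor a = false works.
So every satisfying assignment has f = True.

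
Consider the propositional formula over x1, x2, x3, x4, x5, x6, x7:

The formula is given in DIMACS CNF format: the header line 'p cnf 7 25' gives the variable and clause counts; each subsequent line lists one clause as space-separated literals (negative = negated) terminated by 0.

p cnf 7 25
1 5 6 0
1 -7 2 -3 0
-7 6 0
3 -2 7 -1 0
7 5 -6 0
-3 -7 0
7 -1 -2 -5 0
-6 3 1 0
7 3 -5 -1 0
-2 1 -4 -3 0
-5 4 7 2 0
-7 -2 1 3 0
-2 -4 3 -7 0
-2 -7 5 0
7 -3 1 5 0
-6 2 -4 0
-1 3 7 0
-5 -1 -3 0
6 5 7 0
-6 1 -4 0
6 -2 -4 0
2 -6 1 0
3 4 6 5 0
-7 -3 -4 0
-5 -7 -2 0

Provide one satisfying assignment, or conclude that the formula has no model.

x1=True,  x2=False,  x3=False,  x4=False,  x5=False,  x6=True,  x7=True

Try x7 = True.
From the singleton clause (x6), x6 = True.
From the singleton clause (¬x3), x3 = False.
From the singleton clause (x1), x1 = True.
Try x2 = False.
From the singleton clause (¬x4), x4 = False.
All clauses hold; x5 can take either value.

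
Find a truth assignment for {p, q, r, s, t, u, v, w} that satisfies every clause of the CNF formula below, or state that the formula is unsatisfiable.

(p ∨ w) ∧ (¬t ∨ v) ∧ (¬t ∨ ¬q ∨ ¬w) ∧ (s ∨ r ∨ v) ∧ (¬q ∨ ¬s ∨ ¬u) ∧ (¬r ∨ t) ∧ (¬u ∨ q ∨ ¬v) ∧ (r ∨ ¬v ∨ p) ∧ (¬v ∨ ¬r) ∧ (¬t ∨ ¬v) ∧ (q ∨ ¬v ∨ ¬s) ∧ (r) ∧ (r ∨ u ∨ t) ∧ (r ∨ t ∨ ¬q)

UNSATISFIABLE

(r) alone gives r = True.
(t) alone gives t = True.
(v) alone gives v = True.
That conflicts with the unit clause (¬v).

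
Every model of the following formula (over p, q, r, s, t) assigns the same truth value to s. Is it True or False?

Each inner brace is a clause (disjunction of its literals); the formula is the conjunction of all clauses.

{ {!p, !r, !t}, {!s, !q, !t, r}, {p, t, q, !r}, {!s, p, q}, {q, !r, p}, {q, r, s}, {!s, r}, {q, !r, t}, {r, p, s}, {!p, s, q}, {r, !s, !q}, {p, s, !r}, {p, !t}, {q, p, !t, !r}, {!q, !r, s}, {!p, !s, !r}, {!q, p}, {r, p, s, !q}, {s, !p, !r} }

False

Suppose s = true.
The clause (r) is unit, so r = true.
The clause (!p) is unit, so p = false.
The clause (q) is unit, so q = true.
Now (!q) is unsatisfied and unit — conflict.
So every satisfying assignment has s = False.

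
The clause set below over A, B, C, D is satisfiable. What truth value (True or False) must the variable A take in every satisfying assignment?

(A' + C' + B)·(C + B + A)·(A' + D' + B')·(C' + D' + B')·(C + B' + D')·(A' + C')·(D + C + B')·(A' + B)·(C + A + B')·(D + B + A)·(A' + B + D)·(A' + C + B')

Suppose A = 1.
The clause (C') is unit, so C = 0.
The clause (B) is unit, so B = 1.
But (B') is also a unit clause — contradiction.
So every satisfying assignment has A = False.

False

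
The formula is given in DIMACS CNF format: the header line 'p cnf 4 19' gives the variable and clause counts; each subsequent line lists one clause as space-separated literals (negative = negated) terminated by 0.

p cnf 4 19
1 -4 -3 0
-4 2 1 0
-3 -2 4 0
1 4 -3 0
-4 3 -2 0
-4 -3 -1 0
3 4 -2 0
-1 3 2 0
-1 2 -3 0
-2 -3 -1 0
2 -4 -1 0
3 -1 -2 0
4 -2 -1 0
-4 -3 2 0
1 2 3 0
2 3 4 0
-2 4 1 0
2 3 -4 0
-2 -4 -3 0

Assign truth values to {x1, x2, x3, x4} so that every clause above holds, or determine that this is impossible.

UNSATISFIABLE

Case x1 = True:
Case x4 = False:
Unit clause (¬x2) forces x2 = False.
Unit clause (x3) forces x3 = True.
Now (¬x3) is unsatisfied and unit — conflict.
That branch fails; take x4 = True instead.
Unit clause (¬x3) forces x3 = False.
Unit clause (¬x2) forces x2 = False.
Now (x2) is unsatisfied and unit — conflict.
Neither x4 = True nor x4 = False works.
That branch fails; take x1 = False instead.
Case x4 = False:
Unit clause (¬x3) forces x3 = False.
Unit clause (¬x2) forces x2 = False.
Now (x2) is unsatisfied and unit — conflict.
That branch fails; take x4 = True instead.
Unit clause (¬x3) forces x3 = False.
Unit clause (x2) forces x2 = True.
Now (¬x2) is unsatisfied and unit — conflict.
Neither x4 = True nor x4 = False works.
Neither x1 = True nor x1 = False works.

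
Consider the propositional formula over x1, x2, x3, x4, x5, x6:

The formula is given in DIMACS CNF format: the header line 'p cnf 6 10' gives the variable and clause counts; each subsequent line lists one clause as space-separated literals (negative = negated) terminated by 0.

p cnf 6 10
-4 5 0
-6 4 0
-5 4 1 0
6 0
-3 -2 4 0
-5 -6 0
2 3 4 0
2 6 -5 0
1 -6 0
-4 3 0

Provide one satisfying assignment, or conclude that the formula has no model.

UNSATISFIABLE

From the singleton clause (x6), x6 = True.
From the singleton clause (x4), x4 = True.
From the singleton clause (x5), x5 = True.
That conflicts with the unit clause (¬x5).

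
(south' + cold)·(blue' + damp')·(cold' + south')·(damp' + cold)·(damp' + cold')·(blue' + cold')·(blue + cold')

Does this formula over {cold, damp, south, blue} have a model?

Branch on south: set south = 0.
Branch on blue: set blue = 0.
The clause (cold') is unit, so cold = 0.
The clause (damp') is unit, so damp = 0.
This assignment satisfies each clause.
A satisfying assignment: cold ↦ 0; damp ↦ 0; south ↦ 0; blue ↦ 0.

Yes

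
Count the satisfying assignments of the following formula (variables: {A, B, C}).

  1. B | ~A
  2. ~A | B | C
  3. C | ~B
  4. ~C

There are 2^3 = 8 truth assignments over (A, B, C).
Split on A. With A = 1, the clauses containing A are satisfied and ~A drops from the rest; 0 of the 2^2 = 4 assignments to the other variables satisfy what remains.
With A = 0, by the same count on the reduced clause set, 1 assignment works.
(One model: A=F, B=F, C=F.)
Total: 0 + 1 = 1.

1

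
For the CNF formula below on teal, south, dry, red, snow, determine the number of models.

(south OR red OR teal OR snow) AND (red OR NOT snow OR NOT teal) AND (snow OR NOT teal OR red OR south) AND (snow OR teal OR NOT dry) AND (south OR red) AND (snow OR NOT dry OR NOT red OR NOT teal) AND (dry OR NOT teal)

12

There are 2^5 = 32 truth assignments over (teal, south, dry, red, snow).
Split on teal. With teal = true, the clauses containing teal are satisfied and NOT teal drops from the rest; 3 of the 2^4 = 16 assignments to the other variables satisfy what remains.
With teal = false, by the same count on the reduced clause set, 9 assignments work.
(One model: teal=F, south=F, dry=F, red=T, snow=F.)
Total: 3 + 9 = 12.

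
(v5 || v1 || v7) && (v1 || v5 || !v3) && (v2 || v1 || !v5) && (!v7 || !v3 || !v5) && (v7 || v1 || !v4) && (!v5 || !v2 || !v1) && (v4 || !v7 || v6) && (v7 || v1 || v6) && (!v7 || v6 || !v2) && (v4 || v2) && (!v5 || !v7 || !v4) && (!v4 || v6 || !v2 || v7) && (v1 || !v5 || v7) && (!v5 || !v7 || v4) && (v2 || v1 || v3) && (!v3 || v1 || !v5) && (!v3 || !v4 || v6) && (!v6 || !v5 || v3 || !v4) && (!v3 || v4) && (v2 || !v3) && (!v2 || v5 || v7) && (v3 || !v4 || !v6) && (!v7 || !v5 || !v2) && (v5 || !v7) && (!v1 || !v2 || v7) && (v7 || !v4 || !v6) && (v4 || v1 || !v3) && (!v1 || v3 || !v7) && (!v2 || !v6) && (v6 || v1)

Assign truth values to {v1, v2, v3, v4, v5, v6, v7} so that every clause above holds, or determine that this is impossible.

v1=true, v2=false, v3=false, v4=true, v5=false, v6=false, v7=false

Try v4 = true.
Try v7 = false.
The clause (v1) is unit, so v1 = true.
The clause (!v2) is unit, so v2 = false.
The clause (!v3) is unit, so v3 = false.
The clause (!v6) is unit, so v6 = false.
All clauses hold; v5 can take either value.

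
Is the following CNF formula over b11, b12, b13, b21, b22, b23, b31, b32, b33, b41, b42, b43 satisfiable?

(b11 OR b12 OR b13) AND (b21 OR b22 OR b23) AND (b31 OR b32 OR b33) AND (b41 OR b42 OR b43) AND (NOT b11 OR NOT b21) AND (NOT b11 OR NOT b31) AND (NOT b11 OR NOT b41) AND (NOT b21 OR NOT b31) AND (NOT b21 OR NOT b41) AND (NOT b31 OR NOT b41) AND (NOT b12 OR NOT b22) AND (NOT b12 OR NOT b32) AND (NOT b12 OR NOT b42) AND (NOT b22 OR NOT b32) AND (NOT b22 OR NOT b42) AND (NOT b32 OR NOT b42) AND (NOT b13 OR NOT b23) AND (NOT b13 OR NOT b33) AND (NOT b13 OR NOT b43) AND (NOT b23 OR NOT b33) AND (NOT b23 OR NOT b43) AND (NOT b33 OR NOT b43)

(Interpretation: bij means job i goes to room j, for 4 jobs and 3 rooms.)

Branch on b11: set b11 = false.
Branch on b12: set b12 = true.
(NOT b22) alone gives b22 = false.
(NOT b32) alone gives b32 = false.
(NOT b42) alone gives b42 = false.
Branch on b21: set b21 = true.
(NOT b31) alone gives b31 = false.
(b33) alone gives b33 = true.
(NOT b41) alone gives b41 = false.
(b43) alone gives b43 = true.
But (NOT b43) is also a unit clause — contradiction.
Backtrack on b21: now try b21 = false.
(b23) alone gives b23 = true.
(NOT b13) alone gives b13 = false.
(NOT b33) alone gives b33 = false.
(b31) alone gives b31 = true.
(NOT b41) alone gives b41 = false.
(b43) alone gives b43 = true.
But (NOT b43) is also a unit clause — contradiction.
Either choice for b21 ends in contradiction.
Backtrack on b12: now try b12 = false.
(b13) alone gives b13 = true.
(NOT b23) alone gives b23 = false.
(NOT b33) alone gives b33 = false.
(NOT b43) alone gives b43 = false.
Branch on b21: set b21 = true.
(NOT b31) alone gives b31 = false.
(b32) alone gives b32 = true.
(NOT b41) alone gives b41 = false.
(b42) alone gives b42 = true.
But (NOT b42) is also a unit clause — contradiction.
Backtrack on b21: now try b21 = false.
(b22) alone gives b22 = true.
(NOT b32) alone gives b32 = false.
(b31) alone gives b31 = true.
(NOT b41) alone gives b41 = false.
(b42) alone gives b42 = true.
But (NOT b42) is also a unit clause — contradiction.
Either choice for b21 ends in contradiction.
Either choice for b12 ends in contradiction.
Backtrack on b11: now try b11 = true.
(NOT b21) alone gives b21 = false.
(NOT b31) alone gives b31 = false.
(NOT b41) alone gives b41 = false.
Branch on b22: set b22 = true.
(NOT b12) alone gives b12 = false.
(NOT b32) alone gives b32 = false.
(b33) alone gives b33 = true.
(NOT b42) alone gives b42 = false.
(b43) alone gives b43 = true.
But (NOT b43) is also a unit clause — contradiction.
Backtrack on b22: now try b22 = false.
(b23) alone gives b23 = true.
(NOT b13) alone gives b13 = false.
(NOT b33) alone gives b33 = false.
(b32) alone gives b32 = true.
(NOT b12) alone gives b12 = false.
(NOT b42) alone gives b42 = false.
(b43) alone gives b43 = true.
But (NOT b43) is also a unit clause — contradiction.
Either choice for b22 ends in contradiction.
Either choice for b11 ends in contradiction.
No assignment satisfies every clause.

No, unsatisfiable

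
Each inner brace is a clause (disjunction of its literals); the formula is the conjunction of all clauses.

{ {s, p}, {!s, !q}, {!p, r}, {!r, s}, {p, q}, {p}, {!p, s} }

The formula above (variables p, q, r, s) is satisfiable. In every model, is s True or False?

True

Suppose s = false.
From the singleton clause (p), p = true.
That conflicts with the unit clause (!p).
So every satisfying assignment has s = True.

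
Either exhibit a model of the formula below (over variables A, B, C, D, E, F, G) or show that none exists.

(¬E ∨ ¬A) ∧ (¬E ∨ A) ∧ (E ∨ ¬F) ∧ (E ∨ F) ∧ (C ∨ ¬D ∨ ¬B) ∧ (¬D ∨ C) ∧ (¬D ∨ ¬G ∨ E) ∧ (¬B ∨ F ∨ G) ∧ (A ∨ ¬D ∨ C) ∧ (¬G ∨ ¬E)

Try E = False.
Unit clause (¬F) forces F = False.
That conflicts with the unit clause (F).
Undo E and try E = True.
Unit clause (¬A) forces A = False.
That conflicts with the unit clause (A).
Both values of E lead to a conflict.

UNSATISFIABLE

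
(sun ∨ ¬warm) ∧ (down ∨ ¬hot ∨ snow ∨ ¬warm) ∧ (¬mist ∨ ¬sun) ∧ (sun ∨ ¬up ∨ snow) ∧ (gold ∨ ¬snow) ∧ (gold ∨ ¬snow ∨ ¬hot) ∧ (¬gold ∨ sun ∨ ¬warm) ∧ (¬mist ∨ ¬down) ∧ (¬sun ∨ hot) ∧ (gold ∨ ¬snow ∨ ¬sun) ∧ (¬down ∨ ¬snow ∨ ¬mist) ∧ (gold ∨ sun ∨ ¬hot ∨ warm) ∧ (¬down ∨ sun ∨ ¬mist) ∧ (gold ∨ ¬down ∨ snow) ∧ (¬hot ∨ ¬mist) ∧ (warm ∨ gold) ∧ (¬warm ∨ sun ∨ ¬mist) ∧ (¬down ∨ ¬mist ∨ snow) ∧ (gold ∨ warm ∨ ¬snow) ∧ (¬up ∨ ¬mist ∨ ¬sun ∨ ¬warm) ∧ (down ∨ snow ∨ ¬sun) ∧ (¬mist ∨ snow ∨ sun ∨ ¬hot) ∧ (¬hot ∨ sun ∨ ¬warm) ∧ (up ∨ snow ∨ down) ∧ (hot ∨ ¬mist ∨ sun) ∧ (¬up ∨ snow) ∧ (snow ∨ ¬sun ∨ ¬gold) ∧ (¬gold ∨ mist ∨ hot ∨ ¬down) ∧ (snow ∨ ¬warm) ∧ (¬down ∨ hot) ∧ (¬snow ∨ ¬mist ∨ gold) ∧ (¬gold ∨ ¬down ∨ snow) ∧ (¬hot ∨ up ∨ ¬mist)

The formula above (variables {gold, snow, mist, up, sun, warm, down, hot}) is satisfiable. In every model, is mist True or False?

Suppose mist = True.
From the singleton clause (¬sun), sun = False.
From the singleton clause (¬warm), warm = False.
From the singleton clause (¬down), down = False.
From the singleton clause (¬hot), hot = False.
That conflicts with the unit clause (hot).
So every satisfying assignment has mist = False.

False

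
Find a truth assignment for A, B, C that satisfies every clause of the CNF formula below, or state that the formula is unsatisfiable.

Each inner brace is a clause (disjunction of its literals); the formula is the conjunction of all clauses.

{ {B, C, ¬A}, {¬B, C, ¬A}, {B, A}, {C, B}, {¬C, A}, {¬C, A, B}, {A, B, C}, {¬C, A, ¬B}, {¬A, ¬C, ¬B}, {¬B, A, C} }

Try B = False.
(A) alone gives A = True.
(C) alone gives C = True.
All clauses are satisfied.

A: True,  B: False,  C: True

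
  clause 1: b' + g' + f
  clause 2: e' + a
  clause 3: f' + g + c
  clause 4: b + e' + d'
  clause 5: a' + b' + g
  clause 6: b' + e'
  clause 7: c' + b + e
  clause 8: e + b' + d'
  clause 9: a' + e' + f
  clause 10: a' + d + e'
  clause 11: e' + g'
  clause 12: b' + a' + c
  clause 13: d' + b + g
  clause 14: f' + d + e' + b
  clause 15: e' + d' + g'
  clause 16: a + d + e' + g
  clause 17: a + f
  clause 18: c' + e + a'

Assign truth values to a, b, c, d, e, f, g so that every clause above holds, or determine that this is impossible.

a ↦ 0,  b ↦ 1,  c ↦ 1,  d ↦ 0,  e ↦ 0,  f ↦ 1,  g ↦ 1

Suppose e = 0.
Suppose c = 1.
Unit clause (b) forces b = 1.
Unit clause (d') forces d = 0.
Unit clause (a') forces a = 0.
Unit clause (f) forces f = 1.
Every clause is now satisfied; g is unconstrained.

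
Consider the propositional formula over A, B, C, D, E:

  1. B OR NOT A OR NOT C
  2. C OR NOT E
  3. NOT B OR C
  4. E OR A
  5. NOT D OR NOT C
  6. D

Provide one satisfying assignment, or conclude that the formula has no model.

A=true, B=false, C=false, D=true, E=false

Unit clause (D) forces D = true.
Unit clause (NOT C) forces C = false.
Unit clause (NOT E) forces E = false.
Unit clause (NOT B) forces B = false.
Unit clause (A) forces A = true.
All clauses are satisfied.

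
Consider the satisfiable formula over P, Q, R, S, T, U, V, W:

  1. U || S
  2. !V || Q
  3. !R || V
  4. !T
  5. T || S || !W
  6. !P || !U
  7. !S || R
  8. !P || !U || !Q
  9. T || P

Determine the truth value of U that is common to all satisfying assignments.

False

Suppose U = true.
From the singleton clause (!T), T = false.
From the singleton clause (!P), P = false.
That conflicts with the unit clause (P).
So every satisfying assignment has U = False.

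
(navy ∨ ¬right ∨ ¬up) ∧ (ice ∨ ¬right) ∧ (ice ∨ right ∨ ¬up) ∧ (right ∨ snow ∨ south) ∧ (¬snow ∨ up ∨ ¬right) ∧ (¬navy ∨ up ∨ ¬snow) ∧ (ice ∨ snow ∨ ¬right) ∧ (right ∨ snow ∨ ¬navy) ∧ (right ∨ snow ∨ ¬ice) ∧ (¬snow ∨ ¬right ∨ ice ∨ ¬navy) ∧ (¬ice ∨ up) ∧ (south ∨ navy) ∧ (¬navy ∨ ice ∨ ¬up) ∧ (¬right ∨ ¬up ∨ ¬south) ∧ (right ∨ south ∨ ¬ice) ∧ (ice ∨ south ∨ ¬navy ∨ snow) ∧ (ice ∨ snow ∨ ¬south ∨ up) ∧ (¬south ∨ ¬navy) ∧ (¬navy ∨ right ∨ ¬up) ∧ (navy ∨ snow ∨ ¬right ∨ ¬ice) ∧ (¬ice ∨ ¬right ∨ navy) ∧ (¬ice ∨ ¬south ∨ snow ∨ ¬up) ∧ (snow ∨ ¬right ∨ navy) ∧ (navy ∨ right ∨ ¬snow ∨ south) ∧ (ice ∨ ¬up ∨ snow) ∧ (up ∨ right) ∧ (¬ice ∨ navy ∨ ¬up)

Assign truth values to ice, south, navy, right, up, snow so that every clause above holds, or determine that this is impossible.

ice: True, south: False, navy: True, right: True, up: True, snow: True

Suppose ice = True.
From the singleton clause (up), up = True.
From the singleton clause (navy), navy = True.
From the singleton clause (¬south), south = False.
From the singleton clause (right), right = True.
All clauses hold; snow can take either value.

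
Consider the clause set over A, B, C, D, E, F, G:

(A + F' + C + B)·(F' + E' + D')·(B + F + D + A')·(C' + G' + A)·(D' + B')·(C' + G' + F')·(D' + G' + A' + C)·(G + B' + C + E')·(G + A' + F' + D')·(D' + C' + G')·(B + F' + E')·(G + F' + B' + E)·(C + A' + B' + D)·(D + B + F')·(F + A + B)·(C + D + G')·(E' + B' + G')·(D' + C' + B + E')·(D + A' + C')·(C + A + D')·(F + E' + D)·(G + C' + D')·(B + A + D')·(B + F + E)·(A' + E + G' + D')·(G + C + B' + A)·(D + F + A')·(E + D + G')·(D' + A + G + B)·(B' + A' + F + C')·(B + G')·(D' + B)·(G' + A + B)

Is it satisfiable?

Try D = 0.
Try B = 1.
Try C = 1.
(A') alone gives A = 0.
(G') alone gives G = 0.
Try F = 0.
(E') alone gives E = 0.
Every clause now holds.
A satisfying assignment: A: 0; B: 1; C: 1; D: 0; E: 0; F: 0; G: 0.

Yes, satisfiable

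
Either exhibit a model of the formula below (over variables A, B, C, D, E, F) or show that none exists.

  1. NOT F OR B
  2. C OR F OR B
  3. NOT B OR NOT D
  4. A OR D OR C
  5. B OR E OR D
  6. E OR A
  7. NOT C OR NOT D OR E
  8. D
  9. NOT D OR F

Unit clause (D) forces D = true.
Unit clause (NOT B) forces B = false.
Unit clause (NOT F) forces F = false.
But (F) is also a unit clause — contradiction.

UNSATISFIABLE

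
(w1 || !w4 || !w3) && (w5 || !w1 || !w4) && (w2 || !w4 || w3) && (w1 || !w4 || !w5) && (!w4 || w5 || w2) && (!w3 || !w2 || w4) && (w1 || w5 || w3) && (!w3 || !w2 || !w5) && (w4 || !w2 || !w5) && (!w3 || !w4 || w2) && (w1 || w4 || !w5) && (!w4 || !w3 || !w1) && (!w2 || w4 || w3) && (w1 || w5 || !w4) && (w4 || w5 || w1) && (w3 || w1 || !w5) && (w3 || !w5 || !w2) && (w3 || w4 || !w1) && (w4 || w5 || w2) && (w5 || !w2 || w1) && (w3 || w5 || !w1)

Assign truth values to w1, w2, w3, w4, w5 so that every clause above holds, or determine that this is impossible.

Case w1 = true:
Case w5 = true:
Case w3 = true:
(!w2) alone gives w2 = false.
(!w4) alone gives w4 = false.
Every clause now holds.

w1 ↦ true,  w2 ↦ false,  w3 ↦ true,  w4 ↦ false,  w5 ↦ true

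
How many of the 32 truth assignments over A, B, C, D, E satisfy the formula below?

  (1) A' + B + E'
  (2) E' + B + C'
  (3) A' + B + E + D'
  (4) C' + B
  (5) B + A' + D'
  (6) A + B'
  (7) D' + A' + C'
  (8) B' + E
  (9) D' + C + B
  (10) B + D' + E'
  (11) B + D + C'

There are 2^5 = 32 truth assignments over (A, B, C, D, E).
Split on B. With B = 1, the clauses containing B are satisfied and B' drops from the rest; 3 of the 2^4 = 16 assignments to the other variables satisfy what remains.
With B = 0, by the same count on the reduced clause set, 3 assignments work.
(One model: A=F, B=F, C=F, D=F, E=F.)
Total: 3 + 3 = 6.

6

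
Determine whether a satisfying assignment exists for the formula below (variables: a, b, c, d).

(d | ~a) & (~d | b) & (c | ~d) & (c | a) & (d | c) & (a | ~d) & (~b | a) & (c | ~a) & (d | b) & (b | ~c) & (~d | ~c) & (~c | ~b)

Suppose d = 1.
The clause (b) is unit, so b = 1.
The clause (c) is unit, so c = 1.
But (~c) is also a unit clause — contradiction.
Backtrack on d: now try d = 0.
The clause (~a) is unit, so a = 0.
The clause (c) is unit, so c = 1.
The clause (~b) is unit, so b = 0.
But (b) is also a unit clause — contradiction.
Neither d = 1 nor d = 0 works.
No assignment satisfies every clause.

No, unsatisfiable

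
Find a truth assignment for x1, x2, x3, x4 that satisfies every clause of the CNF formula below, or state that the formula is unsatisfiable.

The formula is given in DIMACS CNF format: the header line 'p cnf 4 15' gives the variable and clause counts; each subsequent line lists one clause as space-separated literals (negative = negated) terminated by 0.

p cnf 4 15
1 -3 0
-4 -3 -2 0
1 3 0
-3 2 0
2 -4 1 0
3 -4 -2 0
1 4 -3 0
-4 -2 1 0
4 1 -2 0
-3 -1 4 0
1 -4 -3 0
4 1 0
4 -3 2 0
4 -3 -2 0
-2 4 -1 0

Try x1 = True.
Try x3 = False.
Try x4 = True.
The clause (¬x2) is unit, so x2 = False.
All clauses are satisfied.

x1: True; x2: False; x3: False; x4: True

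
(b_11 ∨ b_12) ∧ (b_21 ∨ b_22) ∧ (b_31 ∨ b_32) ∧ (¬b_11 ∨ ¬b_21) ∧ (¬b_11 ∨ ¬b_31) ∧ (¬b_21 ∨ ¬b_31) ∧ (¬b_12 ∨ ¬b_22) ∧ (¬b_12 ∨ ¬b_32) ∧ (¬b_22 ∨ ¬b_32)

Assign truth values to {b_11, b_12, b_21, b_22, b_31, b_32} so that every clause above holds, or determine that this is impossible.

UNSATISFIABLE

Try b_11 = True.
(¬b_21) alone gives b_21 = False.
(b_22) alone gives b_22 = True.
(¬b_31) alone gives b_31 = False.
(b_32) alone gives b_32 = True.
That conflicts with the unit clause (¬b_32).
So b_11 must be the other value — set b_11 = False.
(b_12) alone gives b_12 = True.
(¬b_22) alone gives b_22 = False.
(b_21) alone gives b_21 = True.
(¬b_31) alone gives b_31 = False.
(b_32) alone gives b_32 = True.
That conflicts with the unit clause (¬b_32).
Both values of b_11 lead to a conflict.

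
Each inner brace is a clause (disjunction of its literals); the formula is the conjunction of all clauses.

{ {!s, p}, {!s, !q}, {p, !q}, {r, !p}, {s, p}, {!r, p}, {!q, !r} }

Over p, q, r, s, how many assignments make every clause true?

There are 2^4 = 16 truth assignments over (p, q, r, s).
Check each against the 7 clauses (columns in the order p, q, r, s):
  F F F F  ✗ fails (s || p)
  F F F T  ✗ fails (!s || p)
  F F T F  ✗ fails (s || p)
  F F T T  ✗ fails (!s || p)
  F T F F  ✗ fails (p || !q)
  F T F T  ✗ fails (!s || p)
  F T T F  ✗ fails (p || !q)
  F T T T  ✗ fails (!s || p)
  T F F F  ✗ fails (r || !p)
  T F F T  ✗ fails (r || !p)
  T F T F  ✓ satisfies all
  T F T T  ✓ satisfies all
  T T F F  ✗ fails (r || !p)
  T T F T  ✗ fails (!s || !q)
  T T T F  ✗ fails (!q || !r)
  T T T T  ✗ fails (!s || !q)
2 of the 16 rows are models.

2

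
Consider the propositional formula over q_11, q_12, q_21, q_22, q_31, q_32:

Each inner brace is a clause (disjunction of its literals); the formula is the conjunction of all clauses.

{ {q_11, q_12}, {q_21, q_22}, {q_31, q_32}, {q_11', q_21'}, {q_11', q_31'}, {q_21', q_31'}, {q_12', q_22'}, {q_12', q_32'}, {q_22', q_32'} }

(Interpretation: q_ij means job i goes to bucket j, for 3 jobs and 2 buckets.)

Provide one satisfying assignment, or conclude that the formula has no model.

Branch on q_11: set q_11 = 1.
(q_21') alone gives q_21 = 0.
(q_22) alone gives q_22 = 1.
(q_31') alone gives q_31 = 0.
(q_32) alone gives q_32 = 1.
That conflicts with the unit clause (q_32').
Undo q_11 and try q_11 = 0.
(q_12) alone gives q_12 = 1.
(q_22') alone gives q_22 = 0.
(q_21) alone gives q_21 = 1.
(q_31') alone gives q_31 = 0.
(q_32) alone gives q_32 = 1.
That conflicts with the unit clause (q_32').
Either choice for q_11 ends in contradiction.

UNSATISFIABLE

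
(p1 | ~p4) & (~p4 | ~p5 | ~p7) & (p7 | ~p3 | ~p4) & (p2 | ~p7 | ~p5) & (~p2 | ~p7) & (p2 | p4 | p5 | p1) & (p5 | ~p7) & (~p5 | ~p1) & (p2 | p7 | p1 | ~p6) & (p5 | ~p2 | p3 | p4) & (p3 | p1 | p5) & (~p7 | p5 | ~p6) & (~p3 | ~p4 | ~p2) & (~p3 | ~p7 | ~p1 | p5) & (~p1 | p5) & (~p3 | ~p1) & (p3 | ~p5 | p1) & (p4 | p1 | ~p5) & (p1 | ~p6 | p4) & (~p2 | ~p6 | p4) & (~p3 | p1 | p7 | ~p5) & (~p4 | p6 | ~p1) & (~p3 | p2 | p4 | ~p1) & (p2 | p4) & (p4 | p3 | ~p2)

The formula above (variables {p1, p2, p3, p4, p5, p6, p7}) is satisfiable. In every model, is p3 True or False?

True

Suppose p3 = 0.
Suppose p1 = 1.
Unit clause (~p5) forces p5 = 0.
But (p5) is also a unit clause — contradiction.
Undo p1 and try p1 = 0.
Unit clause (~p4) forces p4 = 0.
Unit clause (p5) forces p5 = 1.
But (~p5) is also a unit clause — contradiction.
Either choice for p1 ends in contradiction.
So every satisfying assignment has p3 = True.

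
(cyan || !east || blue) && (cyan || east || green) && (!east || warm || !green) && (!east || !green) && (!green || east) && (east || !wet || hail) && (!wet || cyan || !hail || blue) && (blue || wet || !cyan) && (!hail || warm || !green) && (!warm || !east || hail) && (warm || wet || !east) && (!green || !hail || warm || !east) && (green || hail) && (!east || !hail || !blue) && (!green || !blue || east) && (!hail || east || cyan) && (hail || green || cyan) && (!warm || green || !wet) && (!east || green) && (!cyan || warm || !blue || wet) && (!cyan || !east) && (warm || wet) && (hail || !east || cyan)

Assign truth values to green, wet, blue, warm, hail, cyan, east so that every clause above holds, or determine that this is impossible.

Branch on east: set east = false.
The clause (!green) is unit, so green = false.
The clause (cyan) is unit, so cyan = true.
The clause (hail) is unit, so hail = true.
Branch on blue: set blue = false.
The clause (wet) is unit, so wet = true.
The clause (!warm) is unit, so warm = false.
All clauses are satisfied.

green=false; wet=true; blue=false; warm=false; hail=true; cyan=true; east=false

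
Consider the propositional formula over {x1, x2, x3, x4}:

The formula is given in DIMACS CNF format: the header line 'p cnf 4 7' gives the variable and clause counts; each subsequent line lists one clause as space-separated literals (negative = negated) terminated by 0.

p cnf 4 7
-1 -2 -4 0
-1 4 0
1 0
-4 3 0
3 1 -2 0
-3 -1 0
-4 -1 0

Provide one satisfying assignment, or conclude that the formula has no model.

Unit clause (x1) forces x1 = True.
Unit clause (x4) forces x4 = True.
Now (¬x4) is unsatisfied and unit — conflict.

UNSATISFIABLE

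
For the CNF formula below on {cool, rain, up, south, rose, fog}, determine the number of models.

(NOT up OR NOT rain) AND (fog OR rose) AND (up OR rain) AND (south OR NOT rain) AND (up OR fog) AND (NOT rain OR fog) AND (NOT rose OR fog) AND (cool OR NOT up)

8

There are 2^6 = 64 truth assignments over (cool, rain, up, south, rose, fog).
Split on fog. With fog = true, the clauses containing fog are satisfied and NOT fog drops from the rest; 8 of the 2^5 = 32 assignments to the other variables satisfy what remains.
With fog = false, by the same count on the reduced clause set, 0 assignments work.
(One model: cool=F, rain=T, up=F, south=T, rose=F, fog=T.)
Total: 8 + 0 = 8.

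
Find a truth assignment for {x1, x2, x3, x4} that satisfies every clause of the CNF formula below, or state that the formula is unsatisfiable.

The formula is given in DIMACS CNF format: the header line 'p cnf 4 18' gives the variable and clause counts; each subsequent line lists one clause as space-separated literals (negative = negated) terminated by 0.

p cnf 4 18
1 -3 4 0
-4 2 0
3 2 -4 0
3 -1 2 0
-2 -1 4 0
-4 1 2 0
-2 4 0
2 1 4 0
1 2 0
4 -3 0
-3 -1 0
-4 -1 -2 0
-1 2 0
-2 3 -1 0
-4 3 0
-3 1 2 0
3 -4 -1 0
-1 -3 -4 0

Case x4 = True:
From the singleton clause (x2), x2 = True.
From the singleton clause (¬x1), x1 = False.
From the singleton clause (x3), x3 = True.
Every clause now holds.

x1=False, x2=True, x3=True, x4=True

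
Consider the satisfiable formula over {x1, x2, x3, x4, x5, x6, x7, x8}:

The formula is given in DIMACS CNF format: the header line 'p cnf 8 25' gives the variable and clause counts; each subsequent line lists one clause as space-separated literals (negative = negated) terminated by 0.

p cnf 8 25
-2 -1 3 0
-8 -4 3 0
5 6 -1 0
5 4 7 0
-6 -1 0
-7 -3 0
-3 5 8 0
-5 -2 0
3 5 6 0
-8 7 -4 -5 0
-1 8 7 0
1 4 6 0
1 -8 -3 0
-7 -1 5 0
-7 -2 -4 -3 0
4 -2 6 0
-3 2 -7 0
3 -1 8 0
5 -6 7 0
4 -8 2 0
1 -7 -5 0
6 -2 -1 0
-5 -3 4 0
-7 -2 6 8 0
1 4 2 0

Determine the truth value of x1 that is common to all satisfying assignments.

False

Suppose x1 = True.
The clause (¬x6) is unit, so x6 = False.
The clause (x5) is unit, so x5 = True.
The clause (¬x2) is unit, so x2 = False.
Try x7 = False.
The clause (x8) is unit, so x8 = True.
The clause (¬x4) is unit, so x4 = False.
But (x4) is also a unit clause — contradiction.
So x7 must be the other value — set x7 = True.
The clause (¬x3) is unit, so x3 = False.
The clause (x8) is unit, so x8 = True.
The clause (¬x4) is unit, so x4 = False.
But (x4) is also a unit clause — contradiction.
Both values of x7 lead to a conflict.
So every satisfying assignment has x1 = False.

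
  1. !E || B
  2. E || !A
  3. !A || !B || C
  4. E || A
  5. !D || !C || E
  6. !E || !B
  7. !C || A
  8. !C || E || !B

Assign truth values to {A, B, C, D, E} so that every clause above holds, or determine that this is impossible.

UNSATISFIABLE

Try E = false.
(!A) alone gives A = false.
But (A) is also a unit clause — contradiction.
That branch fails; take E = true instead.
(B) alone gives B = true.
But (!B) is also a unit clause — contradiction.
Neither E = true nor E = false works.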